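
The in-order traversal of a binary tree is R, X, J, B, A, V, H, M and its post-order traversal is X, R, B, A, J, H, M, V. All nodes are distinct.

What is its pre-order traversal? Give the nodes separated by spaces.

V J R X A B M H

The last element of post-order is the root; it splits in-order into left and right subtrees.
Root V: left subtree has 5 nodes {R, X, J, B, A}, right has 2 {H, M}.
  Root J: left subtree has 2 nodes {R, X}, right has 2 {B, A}.
    Root R: left subtree has 0 nodes { }, right has 1 {X}.
    Root A: left subtree has 1 node {B}, right has 0 { }.
  Root M: left subtree has 1 node {H}, right has 0 { }.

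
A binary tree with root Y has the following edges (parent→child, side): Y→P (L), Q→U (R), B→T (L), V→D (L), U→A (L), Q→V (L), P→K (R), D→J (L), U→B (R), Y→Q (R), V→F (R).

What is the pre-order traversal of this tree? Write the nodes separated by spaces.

Pre-order visits the node, then its left subtree, then its right subtree.
Visit Y.
At Y: go left to P.
  Visit P.
  At P: no left child.
  At P: go right to K.
    K is a leaf — visit K.
At Y: go right to Q.
  Visit Q.
  At Q: go left to V.
    Visit V.
    At V: go left to D.
      Visit D.
      At D: go left to J.
        J is a leaf — visit J.
      At D: no right child.
    At V: go right to F.
      F is a leaf — visit F.
  At Q: go right to U.
    Visit U.
    At U: go left to A.
      A is a leaf — visit A.
    At U: go right to B.
      Visit B.
      At B: go left to T.
        T is a leaf — visit T.
      At B: no right child.

Y P K Q V D J F U A B T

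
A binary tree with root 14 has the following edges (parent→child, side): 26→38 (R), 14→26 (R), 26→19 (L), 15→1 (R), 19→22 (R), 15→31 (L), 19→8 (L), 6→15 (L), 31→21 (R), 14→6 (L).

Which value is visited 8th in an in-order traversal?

19

In-order visits the left subtree, then the node, then the right subtree.
At 14: go left to 6.
  At 6: go left to 15.
    At 15: go left to 31.
      At 31: no left child.
      Visit 31.
      At 31: go right to 21.
        21 is a leaf — visit 21.
    Visit 15.
    At 15: go right to 1.
      1 is a leaf — visit 1.
  Visit 6.
  At 6: no right child.
Visit 14.
At 14: go right to 26.
  At 26: go left to 19.
    At 19: go left to 8.
      8 is a leaf — visit 8.
    Visit 19.
    At 19: go right to 22.
      22 is a leaf — visit 22.
  Visit 26.
  At 26: go right to 38.
    38 is a leaf — visit 38.
Full in-order sequence: 31, 21, 15, 1, 6, 14, 8, 19, 22, 26, 38.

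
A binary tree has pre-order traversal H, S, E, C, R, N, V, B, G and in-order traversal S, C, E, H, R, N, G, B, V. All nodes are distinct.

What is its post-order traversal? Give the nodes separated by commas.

C, E, S, G, B, V, N, R, H

The first element of pre-order is the root; it splits in-order into left and right subtrees.
Root H: left subtree has 3 nodes {S, C, E}, right has 5 {R, N, G, B, V}.
  Root S: left subtree has 0 nodes { }, right has 2 {C, E}.
    Root E: left subtree has 1 node {C}, right has 0 { }.
  Root R: left subtree has 0 nodes { }, right has 4 {N, G, B, V}.
    Root N: left subtree has 0 nodes { }, right has 3 {G, B, V}.
      Root V: left subtree has 2 nodes {G, B}, right has 0 { }.
        Root B: left subtree has 1 node {G}, right has 0 { }.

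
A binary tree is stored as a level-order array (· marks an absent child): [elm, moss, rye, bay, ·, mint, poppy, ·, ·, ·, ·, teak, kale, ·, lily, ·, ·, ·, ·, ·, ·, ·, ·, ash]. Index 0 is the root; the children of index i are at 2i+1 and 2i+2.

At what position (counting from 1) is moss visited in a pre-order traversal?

2

Pre-order visits the node, then its left subtree, then its right subtree.
Visit elm.
At elm: go left to moss.
  Visit moss.
  At moss: go left to bay.
    bay is a leaf — visit bay.
  At moss: no right child.
At elm: go right to rye.
  Visit rye.
  At rye: go left to mint.
    Visit mint.
    At mint: go left to teak.
      Visit teak.
      At teak: go left to ash.
        ash is a leaf — visit ash.
      At teak: no right child.
    At mint: go right to kale.
      kale is a leaf — visit kale.
  At rye: go right to poppy.
    Visit poppy.
    At poppy: no left child.
    At poppy: go right to lily.
      lily is a leaf — visit lily.
Full pre-order sequence: elm, moss, bay, rye, mint, teak, ash, kale, poppy, lily.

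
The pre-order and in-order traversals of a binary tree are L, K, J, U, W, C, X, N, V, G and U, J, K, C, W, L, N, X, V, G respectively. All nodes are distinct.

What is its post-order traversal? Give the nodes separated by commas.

U, J, C, W, K, N, G, V, X, L

The first element of pre-order is the root; it splits in-order into left and right subtrees.
Root L: left subtree has 5 nodes {U, J, K, C, W}, right has 4 {N, X, V, G}.
  Root K: left subtree has 2 nodes {U, J}, right has 2 {C, W}.
    Root J: left subtree has 1 node {U}, right has 0 { }.
    Root W: left subtree has 1 node {C}, right has 0 { }.
  Root X: left subtree has 1 node {N}, right has 2 {V, G}.
    Root V: left subtree has 0 nodes { }, right has 1 {G}.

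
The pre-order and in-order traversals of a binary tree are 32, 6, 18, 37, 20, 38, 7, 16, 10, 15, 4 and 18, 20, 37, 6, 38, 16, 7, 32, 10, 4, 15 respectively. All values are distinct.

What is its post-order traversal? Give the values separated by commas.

20, 37, 18, 16, 7, 38, 6, 4, 15, 10, 32

The first element of pre-order is the root; it splits in-order into left and right subtrees.
Root 32: left subtree has 7 nodes {18, 20, 37, 6, 38, 16, 7}, right has 3 {10, 4, 15}.
  Root 6: left subtree has 3 nodes {18, 20, 37}, right has 3 {38, 16, 7}.
    Root 18: left subtree has 0 nodes { }, right has 2 {20, 37}.
      Root 37: left subtree has 1 node {20}, right has 0 { }.
    Root 38: left subtree has 0 nodes { }, right has 2 {16, 7}.
      Root 7: left subtree has 1 node {16}, right has 0 { }.
  Root 10: left subtree has 0 nodes { }, right has 2 {4, 15}.
    Root 15: left subtree has 1 node {4}, right has 0 { }.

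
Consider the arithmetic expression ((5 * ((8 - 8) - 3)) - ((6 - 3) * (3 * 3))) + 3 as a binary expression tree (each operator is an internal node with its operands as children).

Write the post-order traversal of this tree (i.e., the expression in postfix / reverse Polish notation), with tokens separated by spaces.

Post-order on an expression tree gives postfix notation: for each operator, emit left operand, right operand, then the operator.

5 8 8 - 3 - * 6 3 - 3 3 * * - 3 +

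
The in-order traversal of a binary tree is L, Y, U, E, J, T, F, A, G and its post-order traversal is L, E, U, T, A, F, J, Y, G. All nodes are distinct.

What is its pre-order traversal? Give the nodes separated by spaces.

The last element of post-order is the root; it splits in-order into left and right subtrees.
Root G: left subtree has 8 nodes {L, Y, U, E, J, T, F, A}, right has 0 { }.
  Root Y: left subtree has 1 node {L}, right has 6 {U, E, J, T, F, A}.
    Root J: left subtree has 2 nodes {U, E}, right has 3 {T, F, A}.
      Root U: left subtree has 0 nodes { }, right has 1 {E}.
      Root F: left subtree has 1 node {T}, right has 1 {A}.

G Y L J U E F T A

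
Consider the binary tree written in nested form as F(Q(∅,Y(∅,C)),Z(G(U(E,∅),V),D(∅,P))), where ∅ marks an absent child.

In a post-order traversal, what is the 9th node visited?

Post-order visits the left subtree, then the right subtree, then the node.
At F: go left to Q.
  At Q: no left child.
  At Q: go right to Y.
    At Y: no left child.
    At Y: go right to C.
      C is a leaf — visit C.
    Visit Y.
  Visit Q.
At F: go right to Z.
  At Z: go left to G.
    At G: go left to U.
      At U: go left to E.
        E is a leaf — visit E.
      At U: no right child.
      Visit U.
    At G: go right to V.
      V is a leaf — visit V.
    Visit G.
  At Z: go right to D.
    At D: no left child.
    At D: go right to P.
      P is a leaf — visit P.
    Visit D.
  Visit Z.
Visit F.
Full post-order sequence: C, Y, Q, E, U, V, G, P, D, Z, F.

D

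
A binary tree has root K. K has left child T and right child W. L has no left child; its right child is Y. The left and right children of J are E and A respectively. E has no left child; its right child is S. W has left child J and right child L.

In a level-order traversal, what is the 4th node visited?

Level-order visits nodes level by level from the root, left to right within each level.
Level 0: K
Level 1: T, W
Level 2: J, L
Level 3: E, A, Y
Level 4: S
Full level-order sequence: K, T, W, J, L, E, A, Y, S.

J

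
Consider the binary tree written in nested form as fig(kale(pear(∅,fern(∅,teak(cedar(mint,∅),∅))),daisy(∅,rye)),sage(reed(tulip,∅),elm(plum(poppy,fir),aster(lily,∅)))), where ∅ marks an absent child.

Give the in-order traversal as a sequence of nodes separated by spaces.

pear fern mint cedar teak kale daisy rye fig tulip reed sage poppy plum fir elm lily aster

In-order visits the left subtree, then the node, then the right subtree.
At fig: go left to kale.
  At kale: go left to pear.
    At pear: no left child.
    Visit pear.
    At pear: go right to fern.
      At fern: no left child.
      Visit fern.
      At fern: go right to teak.
        At teak: go left to cedar.
          At cedar: go left to mint.
            mint is a leaf — visit mint.
          Visit cedar.
          At cedar: no right child.
        Visit teak.
        At teak: no right child.
  Visit kale.
  At kale: go right to daisy.
    At daisy: no left child.
    Visit daisy.
    At daisy: go right to rye.
      rye is a leaf — visit rye.
Visit fig.
At fig: go right to sage.
  At sage: go left to reed.
    At reed: go left to tulip.
      tulip is a leaf — visit tulip.
    Visit reed.
    At reed: no right child.
  Visit sage.
  At sage: go right to elm.
    At elm: go left to plum.
      At plum: go left to poppy.
        poppy is a leaf — visit poppy.
      Visit plum.
      At plum: go right to fir.
        fir is a leaf — visit fir.
    Visit elm.
    At elm: go right to aster.
      At aster: go left to lily.
        lily is a leaf — visit lily.
      Visit aster.
      At aster: no right child.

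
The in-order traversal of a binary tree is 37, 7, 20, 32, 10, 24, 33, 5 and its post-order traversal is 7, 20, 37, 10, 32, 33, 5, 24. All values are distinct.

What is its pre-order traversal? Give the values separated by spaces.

The last element of post-order is the root; it splits in-order into left and right subtrees.
Root 24: left subtree has 5 nodes {37, 7, 20, 32, 10}, right has 2 {33, 5}.
  Root 32: left subtree has 3 nodes {37, 7, 20}, right has 1 {10}.
    Root 37: left subtree has 0 nodes { }, right has 2 {7, 20}.
      Root 20: left subtree has 1 node {7}, right has 0 { }.
  Root 5: left subtree has 1 node {33}, right has 0 { }.

24 32 37 20 7 10 5 33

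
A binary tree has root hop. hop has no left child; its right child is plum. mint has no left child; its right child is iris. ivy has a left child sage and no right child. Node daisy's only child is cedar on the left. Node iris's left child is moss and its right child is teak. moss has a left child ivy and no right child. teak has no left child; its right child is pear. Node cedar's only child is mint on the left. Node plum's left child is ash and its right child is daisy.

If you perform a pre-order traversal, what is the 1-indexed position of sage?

10

Pre-order visits the node, then its left subtree, then its right subtree.
Visit hop.
At hop: no left child.
At hop: go right to plum.
  Visit plum.
  At plum: go left to ash.
    ash is a leaf — visit ash.
  At plum: go right to daisy.
    Visit daisy.
    At daisy: go left to cedar.
      Visit cedar.
      At cedar: go left to mint.
        Visit mint.
        At mint: no left child.
        At mint: go right to iris.
          Visit iris.
          At iris: go left to moss.
            Visit moss.
            At moss: go left to ivy.
              Visit ivy.
              At ivy: go left to sage.
                sage is a leaf — visit sage.
              At ivy: no right child.
            At moss: no right child.
          At iris: go right to teak.
            Visit teak.
            At teak: no left child.
            At teak: go right to pear.
              pear is a leaf — visit pear.
      At cedar: no right child.
    At daisy: no right child.
Full pre-order sequence: hop, plum, ash, daisy, cedar, mint, iris, moss, ivy, sage, teak, pear.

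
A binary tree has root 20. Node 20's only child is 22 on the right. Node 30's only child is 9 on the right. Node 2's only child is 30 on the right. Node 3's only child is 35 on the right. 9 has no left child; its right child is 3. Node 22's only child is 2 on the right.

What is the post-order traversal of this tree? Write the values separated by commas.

35, 3, 9, 30, 2, 22, 20

Post-order visits the left subtree, then the right subtree, then the node.
At 20: no left child.
At 20: go right to 22.
  At 22: no left child.
  At 22: go right to 2.
    At 2: no left child.
    At 2: go right to 30.
      At 30: no left child.
      At 30: go right to 9.
        At 9: no left child.
        At 9: go right to 3.
          At 3: no left child.
          At 3: go right to 35.
            35 is a leaf — visit 35.
          Visit 3.
        Visit 9.
      Visit 30.
    Visit 2.
  Visit 22.
Visit 20.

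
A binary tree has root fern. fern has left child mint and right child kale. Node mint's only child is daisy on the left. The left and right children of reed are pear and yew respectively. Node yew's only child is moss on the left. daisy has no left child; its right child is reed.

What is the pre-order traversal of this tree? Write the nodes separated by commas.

Pre-order visits the node, then its left subtree, then its right subtree.
Visit fern.
At fern: go left to mint.
  Visit mint.
  At mint: go left to daisy.
    Visit daisy.
    At daisy: no left child.
    At daisy: go right to reed.
      Visit reed.
      At reed: go left to pear.
        pear is a leaf — visit pear.
      At reed: go right to yew.
        Visit yew.
        At yew: go left to moss.
          moss is a leaf — visit moss.
        At yew: no right child.
  At mint: no right child.
At fern: go right to kale.
  kale is a leaf — visit kale.

fern, mint, daisy, reed, pear, yew, moss, kale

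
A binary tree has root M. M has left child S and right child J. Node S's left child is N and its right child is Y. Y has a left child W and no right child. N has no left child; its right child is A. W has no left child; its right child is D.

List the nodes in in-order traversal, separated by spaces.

N A S W D Y M J

In-order visits the left subtree, then the node, then the right subtree.
At M: go left to S.
  At S: go left to N.
    At N: no left child.
    Visit N.
    At N: go right to A.
      A is a leaf — visit A.
  Visit S.
  At S: go right to Y.
    At Y: go left to W.
      At W: no left child.
      Visit W.
      At W: go right to D.
        D is a leaf — visit D.
    Visit Y.
    At Y: no right child.
Visit M.
At M: go right to J.
  J is a leaf — visit J.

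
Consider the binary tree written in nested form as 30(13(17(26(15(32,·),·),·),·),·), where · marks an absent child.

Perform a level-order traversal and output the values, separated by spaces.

30 13 17 26 15 32

Level-order visits nodes level by level from the root, left to right within each level.
Level 0: 30
Level 1: 13
Level 2: 17
Level 3: 26
Level 4: 15
Level 5: 32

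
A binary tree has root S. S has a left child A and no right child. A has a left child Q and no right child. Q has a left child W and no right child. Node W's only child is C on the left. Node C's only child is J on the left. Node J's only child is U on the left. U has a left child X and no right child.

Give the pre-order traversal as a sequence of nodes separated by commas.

S, A, Q, W, C, J, U, X

Pre-order visits the node, then its left subtree, then its right subtree.
Visit S.
At S: go left to A.
  Visit A.
  At A: go left to Q.
    Visit Q.
    At Q: go left to W.
      Visit W.
      At W: go left to C.
        Visit C.
        At C: go left to J.
          Visit J.
          At J: go left to U.
            Visit U.
            At U: go left to X.
              X is a leaf — visit X.
            At U: no right child.
          At J: no right child.
        At C: no right child.
      At W: no right child.
    At Q: no right child.
  At A: no right child.
At S: no right child.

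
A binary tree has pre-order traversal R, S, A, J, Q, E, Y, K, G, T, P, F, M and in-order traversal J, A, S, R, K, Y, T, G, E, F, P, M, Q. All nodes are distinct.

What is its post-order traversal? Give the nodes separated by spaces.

The first element of pre-order is the root; it splits in-order into left and right subtrees.
Root R: left subtree has 3 nodes {J, A, S}, right has 9 {K, Y, T, G, E, F, P, M, Q}.
  Root S: left subtree has 2 nodes {J, A}, right has 0 { }.
    Root A: left subtree has 1 node {J}, right has 0 { }.
  Root Q: left subtree has 8 nodes {K, Y, T, G, E, F, P, M}, right has 0 { }.
    Root E: left subtree has 4 nodes {K, Y, T, G}, right has 3 {F, P, M}.
      Root Y: left subtree has 1 node {K}, right has 2 {T, G}.
        Root G: left subtree has 1 node {T}, right has 0 { }.
      Root P: left subtree has 1 node {F}, right has 1 {M}.

J A S K T G Y F M P E Q R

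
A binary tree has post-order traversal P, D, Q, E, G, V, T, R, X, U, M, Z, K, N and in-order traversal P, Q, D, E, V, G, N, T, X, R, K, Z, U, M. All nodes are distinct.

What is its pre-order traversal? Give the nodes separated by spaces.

The last element of post-order is the root; it splits in-order into left and right subtrees.
Root N: left subtree has 6 nodes {P, Q, D, E, V, G}, right has 7 {T, X, R, K, Z, U, M}.
  Root V: left subtree has 4 nodes {P, Q, D, E}, right has 1 {G}.
    Root E: left subtree has 3 nodes {P, Q, D}, right has 0 { }.
      Root Q: left subtree has 1 node {P}, right has 1 {D}.
  Root K: left subtree has 3 nodes {T, X, R}, right has 3 {Z, U, M}.
    Root X: left subtree has 1 node {T}, right has 1 {R}.
    Root Z: left subtree has 0 nodes { }, right has 2 {U, M}.
      Root M: left subtree has 1 node {U}, right has 0 { }.

N V E Q P D G K X T R Z M U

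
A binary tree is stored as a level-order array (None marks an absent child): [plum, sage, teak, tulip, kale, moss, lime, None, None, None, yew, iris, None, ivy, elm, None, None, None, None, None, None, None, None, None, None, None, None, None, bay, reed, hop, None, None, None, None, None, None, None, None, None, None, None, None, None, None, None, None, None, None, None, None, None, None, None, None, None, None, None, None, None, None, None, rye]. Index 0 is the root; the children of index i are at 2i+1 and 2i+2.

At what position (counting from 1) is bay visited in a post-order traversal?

7

Post-order visits the left subtree, then the right subtree, then the node.
At plum: go left to sage.
  At sage: go left to tulip.
    tulip is a leaf — visit tulip.
  At sage: go right to kale.
    At kale: no left child.
    At kale: go right to yew.
      yew is a leaf — visit yew.
    Visit kale.
  Visit sage.
At plum: go right to teak.
  At teak: go left to moss.
    At moss: go left to iris.
      iris is a leaf — visit iris.
    At moss: no right child.
    Visit moss.
  At teak: go right to lime.
    At lime: go left to ivy.
      At ivy: no left child.
      At ivy: go right to bay.
        bay is a leaf — visit bay.
      Visit ivy.
    At lime: go right to elm.
      At elm: go left to reed.
        reed is a leaf — visit reed.
      At elm: go right to hop.
        At hop: no left child.
        At hop: go right to rye.
          rye is a leaf — visit rye.
        Visit hop.
      Visit elm.
    Visit lime.
  Visit teak.
Visit plum.
Full post-order sequence: tulip, yew, kale, sage, iris, moss, bay, ivy, reed, rye, hop, elm, lime, teak, plum.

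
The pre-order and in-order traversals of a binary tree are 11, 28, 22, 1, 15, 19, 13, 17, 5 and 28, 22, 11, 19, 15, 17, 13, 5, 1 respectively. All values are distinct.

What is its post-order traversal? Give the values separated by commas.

22, 28, 19, 17, 5, 13, 15, 1, 11

The first element of pre-order is the root; it splits in-order into left and right subtrees.
Root 11: left subtree has 2 nodes {28, 22}, right has 6 {19, 15, 17, 13, 5, 1}.
  Root 28: left subtree has 0 nodes { }, right has 1 {22}.
  Root 1: left subtree has 5 nodes {19, 15, 17, 13, 5}, right has 0 { }.
    Root 15: left subtree has 1 node {19}, right has 3 {17, 13, 5}.
      Root 13: left subtree has 1 node {17}, right has 1 {5}.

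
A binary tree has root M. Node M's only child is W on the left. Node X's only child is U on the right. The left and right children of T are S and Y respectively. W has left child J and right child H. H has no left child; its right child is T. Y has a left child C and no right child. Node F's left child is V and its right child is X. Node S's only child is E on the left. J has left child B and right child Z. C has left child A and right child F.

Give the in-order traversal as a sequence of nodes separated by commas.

In-order visits the left subtree, then the node, then the right subtree.
At M: go left to W.
  At W: go left to J.
    At J: go left to B.
      B is a leaf — visit B.
    Visit J.
    At J: go right to Z.
      Z is a leaf — visit Z.
  Visit W.
  At W: go right to H.
    At H: no left child.
    Visit H.
    At H: go right to T.
      At T: go left to S.
        At S: go left to E.
          E is a leaf — visit E.
        Visit S.
        At S: no right child.
      Visit T.
      At T: go right to Y.
        At Y: go left to C.
          At C: go left to A.
            A is a leaf — visit A.
          Visit C.
          At C: go right to F.
            At F: go left to V.
              V is a leaf — visit V.
            Visit F.
            At F: go right to X.
              At X: no left child.
              Visit X.
              At X: go right to U.
                U is a leaf — visit U.
        Visit Y.
        At Y: no right child.
Visit M.
At M: no right child.

B, J, Z, W, H, E, S, T, A, C, V, F, X, U, Y, M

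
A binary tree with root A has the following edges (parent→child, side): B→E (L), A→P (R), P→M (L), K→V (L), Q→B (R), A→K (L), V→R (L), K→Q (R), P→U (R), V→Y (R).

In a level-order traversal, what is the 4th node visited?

Level-order visits nodes level by level from the root, left to right within each level.
Level 0: A
Level 1: K, P
Level 2: V, Q, M, U
Level 3: R, Y, B
Level 4: E
Full level-order sequence: A, K, P, V, Q, M, U, R, Y, B, E.

V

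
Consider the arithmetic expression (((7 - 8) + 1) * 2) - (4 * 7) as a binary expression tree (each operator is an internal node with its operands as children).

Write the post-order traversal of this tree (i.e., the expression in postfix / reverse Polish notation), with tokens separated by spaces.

7 8 - 1 + 2 * 4 7 * -

Post-order on an expression tree gives postfix notation: for each operator, emit left operand, right operand, then the operator.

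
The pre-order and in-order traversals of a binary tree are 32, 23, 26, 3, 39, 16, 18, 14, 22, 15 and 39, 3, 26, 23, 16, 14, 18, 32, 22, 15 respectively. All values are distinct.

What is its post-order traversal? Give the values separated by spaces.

The first element of pre-order is the root; it splits in-order into left and right subtrees.
Root 32: left subtree has 7 nodes {39, 3, 26, 23, 16, 14, 18}, right has 2 {22, 15}.
  Root 23: left subtree has 3 nodes {39, 3, 26}, right has 3 {16, 14, 18}.
    Root 26: left subtree has 2 nodes {39, 3}, right has 0 { }.
      Root 3: left subtree has 1 node {39}, right has 0 { }.
    Root 16: left subtree has 0 nodes { }, right has 2 {14, 18}.
      Root 18: left subtree has 1 node {14}, right has 0 { }.
  Root 22: left subtree has 0 nodes { }, right has 1 {15}.

39 3 26 14 18 16 23 15 22 32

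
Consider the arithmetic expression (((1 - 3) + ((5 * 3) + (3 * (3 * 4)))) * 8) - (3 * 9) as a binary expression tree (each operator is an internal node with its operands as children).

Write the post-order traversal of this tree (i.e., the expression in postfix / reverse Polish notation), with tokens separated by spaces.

Post-order on an expression tree gives postfix notation: for each operator, emit left operand, right operand, then the operator.

1 3 - 5 3 * 3 3 4 * * + + 8 * 3 9 * -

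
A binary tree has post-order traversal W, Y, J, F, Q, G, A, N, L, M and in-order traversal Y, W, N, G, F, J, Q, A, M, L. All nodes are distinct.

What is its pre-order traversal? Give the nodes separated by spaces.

The last element of post-order is the root; it splits in-order into left and right subtrees.
Root M: left subtree has 8 nodes {Y, W, N, G, F, J, Q, A}, right has 1 {L}.
  Root N: left subtree has 2 nodes {Y, W}, right has 5 {G, F, J, Q, A}.
    Root Y: left subtree has 0 nodes { }, right has 1 {W}.
    Root A: left subtree has 4 nodes {G, F, J, Q}, right has 0 { }.
      Root G: left subtree has 0 nodes { }, right has 3 {F, J, Q}.
        Root Q: left subtree has 2 nodes {F, J}, right has 0 { }.
          Root F: left subtree has 0 nodes { }, right has 1 {J}.

M N Y W A G Q F J L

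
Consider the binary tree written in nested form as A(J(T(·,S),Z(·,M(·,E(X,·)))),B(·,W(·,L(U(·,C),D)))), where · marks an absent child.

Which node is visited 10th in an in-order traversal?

In-order visits the left subtree, then the node, then the right subtree.
At A: go left to J.
  At J: go left to T.
    At T: no left child.
    Visit T.
    At T: go right to S.
      S is a leaf — visit S.
  Visit J.
  At J: go right to Z.
    At Z: no left child.
    Visit Z.
    At Z: go right to M.
      At M: no left child.
      Visit M.
      At M: go right to E.
        At E: go left to X.
          X is a leaf — visit X.
        Visit E.
        At E: no right child.
Visit A.
At A: go right to B.
  At B: no left child.
  Visit B.
  At B: go right to W.
    At W: no left child.
    Visit W.
    At W: go right to L.
      At L: go left to U.
        At U: no left child.
        Visit U.
        At U: go right to C.
          C is a leaf — visit C.
      Visit L.
      At L: go right to D.
        D is a leaf — visit D.
Full in-order sequence: T, S, J, Z, M, X, E, A, B, W, U, C, L, D.

W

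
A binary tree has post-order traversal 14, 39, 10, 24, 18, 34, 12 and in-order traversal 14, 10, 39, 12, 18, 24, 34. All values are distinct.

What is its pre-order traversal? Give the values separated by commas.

12, 10, 14, 39, 34, 18, 24

The last element of post-order is the root; it splits in-order into left and right subtrees.
Root 12: left subtree has 3 nodes {14, 10, 39}, right has 3 {18, 24, 34}.
  Root 10: left subtree has 1 node {14}, right has 1 {39}.
  Root 34: left subtree has 2 nodes {18, 24}, right has 0 { }.
    Root 18: left subtree has 0 nodes { }, right has 1 {24}.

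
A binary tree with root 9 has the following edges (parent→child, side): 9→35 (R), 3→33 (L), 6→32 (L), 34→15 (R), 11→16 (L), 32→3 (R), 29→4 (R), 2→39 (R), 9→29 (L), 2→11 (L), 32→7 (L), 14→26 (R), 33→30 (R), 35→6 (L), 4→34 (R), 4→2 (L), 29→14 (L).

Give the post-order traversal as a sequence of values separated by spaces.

26 14 16 11 39 2 15 34 4 29 7 30 33 3 32 6 35 9

Post-order visits the left subtree, then the right subtree, then the node.
At 9: go left to 29.
  At 29: go left to 14.
    At 14: no left child.
    At 14: go right to 26.
      26 is a leaf — visit 26.
    Visit 14.
  At 29: go right to 4.
    At 4: go left to 2.
      At 2: go left to 11.
        At 11: go left to 16.
          16 is a leaf — visit 16.
        At 11: no right child.
        Visit 11.
      At 2: go right to 39.
        39 is a leaf — visit 39.
      Visit 2.
    At 4: go right to 34.
      At 34: no left child.
      At 34: go right to 15.
        15 is a leaf — visit 15.
      Visit 34.
    Visit 4.
  Visit 29.
At 9: go right to 35.
  At 35: go left to 6.
    At 6: go left to 32.
      At 32: go left to 7.
        7 is a leaf — visit 7.
      At 32: go right to 3.
        At 3: go left to 33.
          At 33: no left child.
          At 33: go right to 30.
            30 is a leaf — visit 30.
          Visit 33.
        At 3: no right child.
        Visit 3.
      Visit 32.
    At 6: no right child.
    Visit 6.
  At 35: no right child.
  Visit 35.
Visit 9.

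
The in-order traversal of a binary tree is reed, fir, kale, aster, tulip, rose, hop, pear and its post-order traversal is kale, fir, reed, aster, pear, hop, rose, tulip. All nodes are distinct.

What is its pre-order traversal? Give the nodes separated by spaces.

tulip aster reed fir kale rose hop pear

The last element of post-order is the root; it splits in-order into left and right subtrees.
Root tulip: left subtree has 4 nodes {reed, fir, kale, aster}, right has 3 {rose, hop, pear}.
  Root aster: left subtree has 3 nodes {reed, fir, kale}, right has 0 { }.
    Root reed: left subtree has 0 nodes { }, right has 2 {fir, kale}.
      Root fir: left subtree has 0 nodes { }, right has 1 {kale}.
  Root rose: left subtree has 0 nodes { }, right has 2 {hop, pear}.
    Root hop: left subtree has 0 nodes { }, right has 1 {pear}.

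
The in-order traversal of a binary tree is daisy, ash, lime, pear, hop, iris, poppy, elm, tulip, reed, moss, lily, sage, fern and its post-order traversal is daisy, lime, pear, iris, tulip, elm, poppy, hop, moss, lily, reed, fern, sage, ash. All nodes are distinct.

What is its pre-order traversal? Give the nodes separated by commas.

ash, daisy, sage, reed, hop, pear, lime, poppy, iris, elm, tulip, lily, moss, fern

The last element of post-order is the root; it splits in-order into left and right subtrees.
Root ash: left subtree has 1 node {daisy}, right has 12 {lime, pear, hop, iris, poppy, elm, tulip, reed, moss, lily, sage, fern}.
  Root sage: left subtree has 10 nodes {lime, pear, hop, iris, poppy, elm, tulip, reed, moss, lily}, right has 1 {fern}.
    Root reed: left subtree has 7 nodes {lime, pear, hop, iris, poppy, elm, tulip}, right has 2 {moss, lily}.
      Root hop: left subtree has 2 nodes {lime, pear}, right has 4 {iris, poppy, elm, tulip}.
        Root pear: left subtree has 1 node {lime}, right has 0 { }.
        Root poppy: left subtree has 1 node {iris}, right has 2 {elm, tulip}.
          Root elm: left subtree has 0 nodes { }, right has 1 {tulip}.
      Root lily: left subtree has 1 node {moss}, right has 0 { }.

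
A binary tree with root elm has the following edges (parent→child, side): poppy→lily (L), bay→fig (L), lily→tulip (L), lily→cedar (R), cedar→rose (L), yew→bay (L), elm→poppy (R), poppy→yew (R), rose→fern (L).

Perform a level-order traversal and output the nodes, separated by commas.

elm, poppy, lily, yew, tulip, cedar, bay, rose, fig, fern

Level-order visits nodes level by level from the root, left to right within each level.
Level 0: elm
Level 1: poppy
Level 2: lily, yew
Level 3: tulip, cedar, bay
Level 4: rose, fig
Level 5: fern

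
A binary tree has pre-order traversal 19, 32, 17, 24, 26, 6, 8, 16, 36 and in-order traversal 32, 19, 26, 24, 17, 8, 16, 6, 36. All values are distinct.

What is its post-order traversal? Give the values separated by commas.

32, 26, 24, 16, 8, 36, 6, 17, 19

The first element of pre-order is the root; it splits in-order into left and right subtrees.
Root 19: left subtree has 1 node {32}, right has 7 {26, 24, 17, 8, 16, 6, 36}.
  Root 17: left subtree has 2 nodes {26, 24}, right has 4 {8, 16, 6, 36}.
    Root 24: left subtree has 1 node {26}, right has 0 { }.
    Root 6: left subtree has 2 nodes {8, 16}, right has 1 {36}.
      Root 8: left subtree has 0 nodes { }, right has 1 {16}.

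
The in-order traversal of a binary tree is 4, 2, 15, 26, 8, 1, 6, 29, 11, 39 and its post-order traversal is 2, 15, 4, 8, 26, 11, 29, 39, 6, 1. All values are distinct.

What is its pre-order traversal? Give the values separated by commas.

The last element of post-order is the root; it splits in-order into left and right subtrees.
Root 1: left subtree has 5 nodes {4, 2, 15, 26, 8}, right has 4 {6, 29, 11, 39}.
  Root 26: left subtree has 3 nodes {4, 2, 15}, right has 1 {8}.
    Root 4: left subtree has 0 nodes { }, right has 2 {2, 15}.
      Root 15: left subtree has 1 node {2}, right has 0 { }.
  Root 6: left subtree has 0 nodes { }, right has 3 {29, 11, 39}.
    Root 39: left subtree has 2 nodes {29, 11}, right has 0 { }.
      Root 29: left subtree has 0 nodes { }, right has 1 {11}.

1, 26, 4, 15, 2, 8, 6, 39, 29, 11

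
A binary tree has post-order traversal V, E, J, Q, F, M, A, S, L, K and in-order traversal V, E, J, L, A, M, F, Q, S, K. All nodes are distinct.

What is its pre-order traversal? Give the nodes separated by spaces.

The last element of post-order is the root; it splits in-order into left and right subtrees.
Root K: left subtree has 9 nodes {V, E, J, L, A, M, F, Q, S}, right has 0 { }.
  Root L: left subtree has 3 nodes {V, E, J}, right has 5 {A, M, F, Q, S}.
    Root J: left subtree has 2 nodes {V, E}, right has 0 { }.
      Root E: left subtree has 1 node {V}, right has 0 { }.
    Root S: left subtree has 4 nodes {A, M, F, Q}, right has 0 { }.
      Root A: left subtree has 0 nodes { }, right has 3 {M, F, Q}.
        Root M: left subtree has 0 nodes { }, right has 2 {F, Q}.
          Root F: left subtree has 0 nodes { }, right has 1 {Q}.

K L J E V S A M F Q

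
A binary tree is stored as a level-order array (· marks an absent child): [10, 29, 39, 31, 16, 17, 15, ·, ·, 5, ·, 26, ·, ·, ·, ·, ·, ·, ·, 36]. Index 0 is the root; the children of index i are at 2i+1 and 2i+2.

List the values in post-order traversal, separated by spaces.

31 36 5 16 29 26 17 15 39 10

Post-order visits the left subtree, then the right subtree, then the node.
At 10: go left to 29.
  At 29: go left to 31.
    31 is a leaf — visit 31.
  At 29: go right to 16.
    At 16: go left to 5.
      At 5: go left to 36.
        36 is a leaf — visit 36.
      At 5: no right child.
      Visit 5.
    At 16: no right child.
    Visit 16.
  Visit 29.
At 10: go right to 39.
  At 39: go left to 17.
    At 17: go left to 26.
      26 is a leaf — visit 26.
    At 17: no right child.
    Visit 17.
  At 39: go right to 15.
    15 is a leaf — visit 15.
  Visit 39.
Visit 10.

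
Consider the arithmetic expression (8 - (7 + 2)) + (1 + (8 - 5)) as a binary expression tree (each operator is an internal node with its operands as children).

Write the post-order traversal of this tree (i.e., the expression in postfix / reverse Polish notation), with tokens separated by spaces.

Post-order on an expression tree gives postfix notation: for each operator, emit left operand, right operand, then the operator.

8 7 2 + - 1 8 5 - + +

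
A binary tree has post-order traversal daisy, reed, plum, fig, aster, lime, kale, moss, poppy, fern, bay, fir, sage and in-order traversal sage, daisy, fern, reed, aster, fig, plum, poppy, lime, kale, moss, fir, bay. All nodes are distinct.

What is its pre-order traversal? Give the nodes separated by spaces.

sage fir fern daisy poppy aster reed fig plum moss kale lime bay

The last element of post-order is the root; it splits in-order into left and right subtrees.
Root sage: left subtree has 0 nodes { }, right has 12 {daisy, fern, reed, aster, fig, plum, poppy, lime, kale, moss, fir, bay}.
  Root fir: left subtree has 10 nodes {daisy, fern, reed, aster, fig, plum, poppy, lime, kale, moss}, right has 1 {bay}.
    Root fern: left subtree has 1 node {daisy}, right has 8 {reed, aster, fig, plum, poppy, lime, kale, moss}.
      Root poppy: left subtree has 4 nodes {reed, aster, fig, plum}, right has 3 {lime, kale, moss}.
        Root aster: left subtree has 1 node {reed}, right has 2 {fig, plum}.
          Root fig: left subtree has 0 nodes { }, right has 1 {plum}.
        Root moss: left subtree has 2 nodes {lime, kale}, right has 0 { }.
          Root kale: left subtree has 1 node {lime}, right has 0 { }.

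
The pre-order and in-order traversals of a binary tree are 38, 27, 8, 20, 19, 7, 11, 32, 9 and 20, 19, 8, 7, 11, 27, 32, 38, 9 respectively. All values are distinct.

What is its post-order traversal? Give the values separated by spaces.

The first element of pre-order is the root; it splits in-order into left and right subtrees.
Root 38: left subtree has 7 nodes {20, 19, 8, 7, 11, 27, 32}, right has 1 {9}.
  Root 27: left subtree has 5 nodes {20, 19, 8, 7, 11}, right has 1 {32}.
    Root 8: left subtree has 2 nodes {20, 19}, right has 2 {7, 11}.
      Root 20: left subtree has 0 nodes { }, right has 1 {19}.
      Root 7: left subtree has 0 nodes { }, right has 1 {11}.

19 20 11 7 8 32 27 9 38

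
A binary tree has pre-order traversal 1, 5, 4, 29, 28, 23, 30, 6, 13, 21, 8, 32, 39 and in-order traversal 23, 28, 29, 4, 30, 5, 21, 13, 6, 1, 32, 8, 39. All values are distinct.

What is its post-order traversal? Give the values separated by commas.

The first element of pre-order is the root; it splits in-order into left and right subtrees.
Root 1: left subtree has 9 nodes {23, 28, 29, 4, 30, 5, 21, 13, 6}, right has 3 {32, 8, 39}.
  Root 5: left subtree has 5 nodes {23, 28, 29, 4, 30}, right has 3 {21, 13, 6}.
    Root 4: left subtree has 3 nodes {23, 28, 29}, right has 1 {30}.
      Root 29: left subtree has 2 nodes {23, 28}, right has 0 { }.
        Root 28: left subtree has 1 node {23}, right has 0 { }.
    Root 6: left subtree has 2 nodes {21, 13}, right has 0 { }.
      Root 13: left subtree has 1 node {21}, right has 0 { }.
  Root 8: left subtree has 1 node {32}, right has 1 {39}.

23, 28, 29, 30, 4, 21, 13, 6, 5, 32, 39, 8, 1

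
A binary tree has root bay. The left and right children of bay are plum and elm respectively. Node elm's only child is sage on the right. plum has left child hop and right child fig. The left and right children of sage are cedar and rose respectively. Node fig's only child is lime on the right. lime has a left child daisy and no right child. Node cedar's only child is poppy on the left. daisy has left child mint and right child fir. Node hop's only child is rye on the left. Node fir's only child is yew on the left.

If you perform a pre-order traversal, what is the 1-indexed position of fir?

9

Pre-order visits the node, then its left subtree, then its right subtree.
Visit bay.
At bay: go left to plum.
  Visit plum.
  At plum: go left to hop.
    Visit hop.
    At hop: go left to rye.
      rye is a leaf — visit rye.
    At hop: no right child.
  At plum: go right to fig.
    Visit fig.
    At fig: no left child.
    At fig: go right to lime.
      Visit lime.
      At lime: go left to daisy.
        Visit daisy.
        At daisy: go left to mint.
          mint is a leaf — visit mint.
        At daisy: go right to fir.
          Visit fir.
          At fir: go left to yew.
            yew is a leaf — visit yew.
          At fir: no right child.
      At lime: no right child.
At bay: go right to elm.
  Visit elm.
  At elm: no left child.
  At elm: go right to sage.
    Visit sage.
    At sage: go left to cedar.
      Visit cedar.
      At cedar: go left to poppy.
        poppy is a leaf — visit poppy.
      At cedar: no right child.
    At sage: go right to rose.
      rose is a leaf — visit rose.
Full pre-order sequence: bay, plum, hop, rye, fig, lime, daisy, mint, fir, yew, elm, sage, cedar, poppy, rose.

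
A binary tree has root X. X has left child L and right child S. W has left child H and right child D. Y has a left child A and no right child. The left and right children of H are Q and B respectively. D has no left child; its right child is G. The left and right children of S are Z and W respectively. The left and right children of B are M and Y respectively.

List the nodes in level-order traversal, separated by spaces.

Level-order visits nodes level by level from the root, left to right within each level.
Level 0: X
Level 1: L, S
Level 2: Z, W
Level 3: H, D
Level 4: Q, B, G
Level 5: M, Y
Level 6: A

X L S Z W H D Q B G M Y A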